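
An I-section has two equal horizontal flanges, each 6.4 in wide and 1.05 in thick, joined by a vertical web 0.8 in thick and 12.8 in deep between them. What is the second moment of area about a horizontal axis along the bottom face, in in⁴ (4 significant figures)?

I_base ≈ 2100 in⁴

Decompose the section into non-overlapping parts with the origin at the bottom-left of its bounding rectangle.
Bottom flange: 6.4 × 1.05, A = 6.72 in², y = 0.525 in, Ī = 0.6174 in⁴.
Web: 0.8 × 12.8, A = 10.24 in², y = 7.45 in, Ī = 139.81 in⁴.
Top flange: 6.4 × 1.05, A = 6.72 in², y = 14.375 in, Ī = 0.6174 in⁴.
Transfer each piece to the base of the section using Ī + A·d² with d = y − 0:
  bottom flange: d = 0.525 in → contributes +2.4696 in⁴
  web: d = 7.45 in → contributes +708.156 in⁴
  top flange: d = 14.375 in → contributes +1389.24 in⁴
Total I = 2099.87 in⁴.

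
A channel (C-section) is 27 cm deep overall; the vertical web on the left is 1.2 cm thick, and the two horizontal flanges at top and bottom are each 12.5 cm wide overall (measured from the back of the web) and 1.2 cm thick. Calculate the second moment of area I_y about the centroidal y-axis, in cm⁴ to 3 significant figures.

I_y ≈ 869 cm⁴

Split into non-overlapping primitives; take the origin at the lower-left of the bounding box.
Web: 1.2 × 27, A = 32.4 cm², x = 0.6 cm, Ī = 3.888 cm⁴.
Top flange (beyond web): 11.3 × 1.2, A = 13.56 cm², x = 6.85 cm, Ī = 144.29 cm⁴.
Bottom flange (beyond web): 11.3 × 1.2, A = 13.56 cm², x = 6.85 cm, Ī = 144.29 cm⁴.
Centroid: x̄ = ΣA·x / ΣA = 3.4478 cm.
Transfer each piece to the centroidal y-axis using Ī + A·d² with d = x − 3.4478:
  web: d = -2.8478 cm → contributes +266.65 cm⁴
  top flange (beyond web): d = 3.4022 cm → contributes +301.25 cm⁴
  bottom flange (beyond web): d = 3.4022 cm → contributes +301.25 cm⁴
Total I = 869.14 cm⁴.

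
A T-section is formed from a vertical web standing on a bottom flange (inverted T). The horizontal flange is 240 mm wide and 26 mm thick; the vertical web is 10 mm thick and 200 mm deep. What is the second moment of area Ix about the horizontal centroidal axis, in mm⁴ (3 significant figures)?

Ix ≈ 2.64 × 10⁷ mm⁴

Decompose the section into non-overlapping parts with the origin at the bottom-left of its bounding rectangle.
Flange: 240 × 26, A = 6 240 mm², y = 13 mm, Ī = 351 520 mm⁴.
Web: 10 × 200, A = 2 000 mm², y = 126 mm, Ī = 6 666 667 mm⁴.
Centroid: ȳ = ΣA·y / ΣA = 40.427 mm.
Transfer each piece to the horizontal centroidal axis using Ī + A·d² with d = y − 40.427:
  flange: d = -27.427 mm → contributes +5 045 563 mm⁴
  web: d = 85.573 mm → contributes +21 312 080 mm⁴
Total I = 26 357 643 mm⁴.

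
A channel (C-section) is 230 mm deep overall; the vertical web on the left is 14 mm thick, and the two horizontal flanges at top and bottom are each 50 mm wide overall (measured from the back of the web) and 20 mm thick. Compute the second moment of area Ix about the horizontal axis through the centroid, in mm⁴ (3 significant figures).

Ix ≈ 3.01 × 10⁷ mm⁴

Treat the section as a set of non-overlapping primitives; coordinates are from the bounding-box lower-left.
Web: 14 × 230, A = 3 220 mm², y = 115 mm, Ī = 14 194 833 mm⁴.
Top flange (beyond web): 36 × 20, A = 720 mm², y = 220 mm, Ī = 24 000 mm⁴.
Bottom flange (beyond web): 36 × 20, A = 720 mm², y = 10 mm, Ī = 24 000 mm⁴.
By symmetry the centroid is at mid-height, ȳ = 115 mm.
Transfer each piece to the horizontal axis through the centroid using Ī + A·d² with d = y − 115:
  web: d = 0 mm → contributes +14 194 833 mm⁴
  top flange (beyond web): d = 105 mm → contributes +7 962 000 mm⁴
  bottom flange (beyond web): d = -105 mm → contributes +7 962 000 mm⁴
Total I = 30 118 833 mm⁴.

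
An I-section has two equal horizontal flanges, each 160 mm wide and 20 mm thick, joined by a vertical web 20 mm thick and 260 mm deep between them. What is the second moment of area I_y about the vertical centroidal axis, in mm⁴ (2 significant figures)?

Treat the section as a set of non-overlapping primitives; coordinates are from the bounding-box lower-left.
Bottom flange: 160 × 20, A = 3 200 mm², x = 80 mm, Ī = 6 826 667 mm⁴.
Web: 20 × 260, A = 5 200 mm², x = 80 mm, Ī = 173 333 mm⁴.
Top flange: 160 × 20, A = 3 200 mm², x = 80 mm, Ī = 6 826 667 mm⁴.
By symmetry the centroid is at mid-width, x̄ = 80 mm.
All pieces are centred on the vertical centroidal axis, so I = ΣĪ = 13 826 667 mm⁴.

I_y ≈ 1.4 × 10⁷ mm⁴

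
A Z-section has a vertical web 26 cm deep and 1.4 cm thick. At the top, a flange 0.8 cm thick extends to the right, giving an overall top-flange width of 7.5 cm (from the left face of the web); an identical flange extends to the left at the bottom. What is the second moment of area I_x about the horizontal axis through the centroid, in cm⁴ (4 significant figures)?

Break the section into simple shapes (no overlaps), measuring from the bottom-left corner of the bounding box.
Web: 1.4 × 26, A = 36.4 cm², y = 13 cm, Ī = 2050.53 cm⁴.
Top flange (beyond web): 6.1 × 0.8, A = 4.88 cm², y = 25.6 cm, Ī = 0.260267 cm⁴.
Bottom flange (beyond web): 6.1 × 0.8, A = 4.88 cm², y = 0.4 cm, Ī = 0.260267 cm⁴.
Centroid: ȳ = ΣA·y / ΣA = 13 cm.
Transfer each piece to the horizontal axis through the centroid using Ī + A·d² with d = y − 13:
  web: d = 0 cm → contributes +2050.53 cm⁴
  top flange (beyond web): d = 12.6 cm → contributes +775.009 cm⁴
  bottom flange (beyond web): d = -12.6 cm → contributes +775.009 cm⁴
Total I = 3600.55 cm⁴.

I_x ≈ 3601 cm⁴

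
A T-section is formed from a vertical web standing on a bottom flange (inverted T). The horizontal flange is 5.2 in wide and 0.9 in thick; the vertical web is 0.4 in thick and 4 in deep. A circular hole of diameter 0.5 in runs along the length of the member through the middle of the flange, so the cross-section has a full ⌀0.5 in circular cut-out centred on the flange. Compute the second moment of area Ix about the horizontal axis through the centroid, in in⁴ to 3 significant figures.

Ix ≈ 9.52 in⁴

Treat the section as a set of non-overlapping primitives; coordinates are from the bounding-box lower-left.
Flange: 5.2 × 0.9, A = 4.68 in², y = 0.45 in, Ī = 0.3159 in⁴.
Web: 0.4 × 4, A = 1.6 in², y = 2.9 in, Ī = 2.1333 in⁴.
Hole (subtracted): ⌀0.5, A = 0.19635 in², y = 0.45 in, Ī = 0.003068 in⁴.
Centroid: ȳ = ΣA·y / ΣA = 1.0943 in.
Transfer each piece to the horizontal axis through the centroid using Ī + A·d² with d = y − 1.0943:
  flange: d = -0.64435 in → contributes +2.259 in⁴
  web: d = 1.8057 in → contributes +7.3499 in⁴
  hole: d = -0.64435 in → contributes −0.08459 in⁴
Total I = 9.5243 in⁴.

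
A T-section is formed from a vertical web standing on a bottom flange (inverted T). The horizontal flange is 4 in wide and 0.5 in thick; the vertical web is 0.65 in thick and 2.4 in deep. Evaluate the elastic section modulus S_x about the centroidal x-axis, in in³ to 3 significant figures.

S_x ≈ 1.31 in³

Split into non-overlapping primitives; take the origin at the lower-left of the bounding box.
Flange: 4 × 0.5, A = 2 in², y = 0.25 in, Ī = 0.041667 in⁴.
Web: 0.65 × 2.4, A = 1.56 in², y = 1.7 in, Ī = 0.7488 in⁴.
Centroid: ȳ = ΣA·y / ΣA = 0.88539 in.
Transfer each piece to the centroidal x-axis using Ī + A·d² with d = y − 0.88539:
  flange: d = -0.63539 in → contributes +0.84912 in⁴
  web: d = 0.81461 in → contributes +1.784 in⁴
Total I = 2.6331 in⁴.
Extreme fibre distance c = 2.0146 in; S = I/c = 1.307 in³.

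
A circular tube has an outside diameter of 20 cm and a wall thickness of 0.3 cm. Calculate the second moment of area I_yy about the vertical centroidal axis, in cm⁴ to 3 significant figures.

I_yy ≈ 901 cm⁴

Break the section into simple shapes (no overlaps), measuring from the bottom-left corner of the bounding box.
Outer circle: ⌀20, A = 314.16 cm², x = 10 cm, Ī = 7 854 cm⁴.
Bore (subtracted): ⌀19.4, A = 295.59 cm², x = 10 cm, Ī = 6953.1 cm⁴.
By symmetry the centroid is at mid-width, x̄ = 10 cm.
All pieces are centred on the vertical centroidal axis, so I = ΣĪ (holes subtracted) = 900.91 cm⁴.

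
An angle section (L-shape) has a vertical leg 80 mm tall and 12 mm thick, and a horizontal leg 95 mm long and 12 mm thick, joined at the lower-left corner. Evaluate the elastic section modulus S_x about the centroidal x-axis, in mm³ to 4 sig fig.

Decompose the section into non-overlapping parts with the origin at the bottom-left of its bounding rectangle.
Vertical leg: 12 × 80, A = 960 mm², y = 40 mm, Ī = 512 000 mm⁴.
Horizontal leg (remainder): 83 × 12, A = 996 mm², y = 6 mm, Ī = 11 952 mm⁴.
Centroid: ȳ = ΣA·y / ΣA = 22.6871 mm.
Transfer each piece to the centroidal x-axis using Ī + A·d² with d = y − 22.6871:
  vertical leg: d = 17.3129 mm → contributes +799 746 mm⁴
  horizontal leg (remainder): d = -16.6871 mm → contributes +289 298 mm⁴
Total I = 1 089 045 mm⁴.
Extreme fibre distance c = 57.3129 mm; S = I/c = 19001.7 mm³.

S_x ≈ 1.900 × 10⁴ mm³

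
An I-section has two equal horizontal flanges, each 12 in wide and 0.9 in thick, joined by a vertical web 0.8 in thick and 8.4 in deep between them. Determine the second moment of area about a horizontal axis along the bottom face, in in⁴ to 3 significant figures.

I_base ≈ 1240 in⁴

Decompose the section into non-overlapping parts with the origin at the bottom-left of its bounding rectangle.
Bottom flange: 12 × 0.9, A = 10.8 in², y = 0.45 in, Ī = 0.729 in⁴.
Web: 0.8 × 8.4, A = 6.72 in², y = 5.1 in, Ī = 39.514 in⁴.
Top flange: 12 × 0.9, A = 10.8 in², y = 9.75 in, Ī = 0.729 in⁴.
Transfer each piece to a horizontal axis along the bottom face using Ī + A·d² with d = y − 0:
  bottom flange: d = 0.45 in → contributes +2.916 in⁴
  web: d = 5.1 in → contributes +214.3 in⁴
  top flange: d = 9.75 in → contributes +1027.4 in⁴
Total I = 1244.6 in⁴.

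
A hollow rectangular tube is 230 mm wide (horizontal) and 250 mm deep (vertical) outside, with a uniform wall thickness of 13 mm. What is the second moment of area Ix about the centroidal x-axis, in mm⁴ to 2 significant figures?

Treat the section as a set of non-overlapping primitives; coordinates are from the bounding-box lower-left.
Outer rectangle: 230 × 250, A = 57 500 mm², y = 125 mm, Ī = 299 479 167 mm⁴.
Inner void (subtracted): 204 × 224, A = 45 696 mm², y = 125 mm, Ī = 191 070 208 mm⁴.
By symmetry the centroid is at mid-height, ȳ = 125 mm.
All pieces are centred on the centroidal x-axis, so I = ΣĪ (holes subtracted) = 108 408 959 mm⁴.

Ix ≈ 1.1 × 10⁸ mm⁴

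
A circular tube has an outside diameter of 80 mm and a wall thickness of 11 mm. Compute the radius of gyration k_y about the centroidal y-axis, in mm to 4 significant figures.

Treat the section as a set of non-overlapping primitives; coordinates are from the bounding-box lower-left.
Outer circle: ⌀80, A = 5026.55 mm², x = 40 mm, Ī = 2 010 619 mm⁴.
Bore (subtracted): ⌀58, A = 2642.08 mm², x = 40 mm, Ī = 555 497 mm⁴.
By symmetry the centroid is at mid-width, x̄ = 40 mm.
All pieces are centred on the centroidal y-axis, so I = ΣĪ (holes subtracted) = 1 455 122 mm⁴.
Radius of gyration: k = √(I/A) = √(1 455 122 / 2384.47) = 24.7032 mm.

k_y ≈ 24.70 mm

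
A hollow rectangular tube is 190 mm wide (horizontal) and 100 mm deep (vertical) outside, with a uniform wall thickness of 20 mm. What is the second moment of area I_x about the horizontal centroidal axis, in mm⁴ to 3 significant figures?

Treat the section as a set of non-overlapping primitives; coordinates are from the bounding-box lower-left.
Outer rectangle: 190 × 100, A = 19 000 mm², y = 50 mm, Ī = 15 833 333 mm⁴.
Inner void (subtracted): 150 × 60, A = 9 000 mm², y = 50 mm, Ī = 2 700 000 mm⁴.
By symmetry the centroid is at mid-height, ȳ = 50 mm.
All pieces are centred on the horizontal centroidal axis, so I = ΣĪ (holes subtracted) = 13 133 333 mm⁴.

I_x ≈ 1.31 × 10⁷ mm⁴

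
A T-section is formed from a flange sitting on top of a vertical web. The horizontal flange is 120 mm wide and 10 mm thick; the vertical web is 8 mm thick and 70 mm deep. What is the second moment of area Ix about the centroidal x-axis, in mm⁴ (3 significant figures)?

Ix ≈ 8.50 × 10⁵ mm⁴

Break the section into simple shapes (no overlaps), measuring from the bottom-left corner of the bounding box.
Flange: 120 × 10, A = 1 200 mm², y = 75 mm, Ī = 10 000 mm⁴.
Web: 8 × 70, A = 560 mm², y = 35 mm, Ī = 228 667 mm⁴.
Centroid: ȳ = ΣA·y / ΣA = 62.273 mm.
Transfer each piece to the centroidal x-axis using Ī + A·d² with d = y − 62.273:
  flange: d = 12.727 mm → contributes +204 380 mm⁴
  web: d = -27.273 mm → contributes +645 196 mm⁴
Total I = 849 576 mm⁴.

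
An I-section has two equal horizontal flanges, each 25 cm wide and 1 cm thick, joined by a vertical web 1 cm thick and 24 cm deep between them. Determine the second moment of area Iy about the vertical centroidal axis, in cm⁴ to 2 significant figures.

Iy ≈ 2600 cm⁴

Treat the section as a set of non-overlapping primitives; coordinates are from the bounding-box lower-left.
Bottom flange: 25 × 1, A = 25 cm², x = 12.5 cm, Ī = 1 302 cm⁴.
Web: 1 × 24, A = 24 cm², x = 12.5 cm, Ī = 2 cm⁴.
Top flange: 25 × 1, A = 25 cm², x = 12.5 cm, Ī = 1 302 cm⁴.
By symmetry the centroid is at mid-width, x̄ = 12.5 cm.
All pieces are centred on the vertical centroidal axis, so I = ΣĪ = 2 606 cm⁴.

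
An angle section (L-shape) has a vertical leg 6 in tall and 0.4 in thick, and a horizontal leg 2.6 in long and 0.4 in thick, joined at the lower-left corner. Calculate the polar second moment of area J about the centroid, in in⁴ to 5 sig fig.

J ≈ 13.735 in⁴

Split into non-overlapping primitives; take the origin at the lower-left of the bounding box.
Vertical leg: 0.4 × 6, A = 2.4 in², y = 3 in, Ī = 7.2 in⁴.
Horizontal leg (remainder): 2.2 × 0.4, A = 0.88 in², y = 0.2 in, Ī = 0.01173333 in⁴.
Centroid: ȳ = ΣA·y / ΣA = 2.24878 in.
Transfer each piece to the centroidal x-axis using Ī + A·d² with d = y − 2.24878:
  vertical leg: d = 0.7512195 in → contributes +8.554394 in⁴
  horizontal leg (remainder): d = -2.04878 in → contributes +3.705535 in⁴
Total I = 12.25993 in⁴.
For the y-axis: x̄ = 0.5487805 in.
Repeating about the centroidal y-axis gives I_y = 1.475128 in⁴.
Polar second moment: J = I_x + I_y = 13.73506 in⁴.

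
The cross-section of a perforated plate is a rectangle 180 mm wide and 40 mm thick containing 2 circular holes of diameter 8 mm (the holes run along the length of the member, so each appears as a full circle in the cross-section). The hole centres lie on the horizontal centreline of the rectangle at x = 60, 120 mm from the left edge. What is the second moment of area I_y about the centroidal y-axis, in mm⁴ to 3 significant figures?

Break the section into simple shapes (no overlaps), measuring from the bottom-left corner of the bounding box.
Plate: 180 × 40, A = 7 200 mm², x = 90 mm, Ī = 19 440 000 mm⁴.
Hole 1 (subtracted): ⌀8, A = 50.265 mm², x = 60 mm, Ī = 201.06 mm⁴.
Hole 2 (subtracted): ⌀8, A = 50.265 mm², x = 120 mm, Ī = 201.06 mm⁴.
By symmetry the centroid is at mid-width, x̄ = 90 mm.
Transfer each piece to the centroidal y-axis using Ī + A·d² with d = x − 90:
  plate: d = 0 mm → contributes +19 440 000 mm⁴
  hole 1: d = -30 mm → contributes −45 440 mm⁴
  hole 2: d = 30 mm → contributes −45 440 mm⁴
Total I = 19 349 120 mm⁴.

I_y ≈ 1.93 × 10⁷ mm⁴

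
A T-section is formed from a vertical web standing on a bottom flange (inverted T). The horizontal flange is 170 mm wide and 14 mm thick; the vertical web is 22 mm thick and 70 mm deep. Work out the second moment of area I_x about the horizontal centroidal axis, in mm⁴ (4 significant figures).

Treat the section as a set of non-overlapping primitives; coordinates are from the bounding-box lower-left.
Flange: 170 × 14, A = 2 380 mm², y = 7 mm, Ī = 38873.3 mm⁴.
Web: 22 × 70, A = 1 540 mm², y = 49 mm, Ī = 628 833 mm⁴.
Centroid: ȳ = ΣA·y / ΣA = 23.5 mm.
Transfer each piece to the horizontal centroidal axis using Ī + A·d² with d = y − 23.5:
  flange: d = -16.5 mm → contributes +686 828 mm⁴
  web: d = 25.5 mm → contributes +1 630 218 mm⁴
Total I = 2 317 047 mm⁴.

I_x ≈ 2.317 × 10⁶ mm⁴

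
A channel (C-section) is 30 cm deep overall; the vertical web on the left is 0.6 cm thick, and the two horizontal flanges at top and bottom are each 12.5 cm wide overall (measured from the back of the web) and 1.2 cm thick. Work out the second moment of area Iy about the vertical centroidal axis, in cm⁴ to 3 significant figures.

Split into non-overlapping primitives; take the origin at the lower-left of the bounding box.
Web: 0.6 × 30, A = 18 cm², x = 0.3 cm, Ī = 0.54 cm⁴.
Top flange (beyond web): 11.9 × 1.2, A = 14.28 cm², x = 6.55 cm, Ī = 168.52 cm⁴.
Bottom flange (beyond web): 11.9 × 1.2, A = 14.28 cm², x = 6.55 cm, Ī = 168.52 cm⁴.
Centroid: x̄ = ΣA·x / ΣA = 4.1338 cm.
Transfer each piece to the vertical centroidal axis using Ī + A·d² with d = x − 4.1338:
  web: d = -3.8338 cm → contributes +265.1 cm⁴
  top flange (beyond web): d = 2.4162 cm → contributes +251.89 cm⁴
  bottom flange (beyond web): d = 2.4162 cm → contributes +251.89 cm⁴
Total I = 768.87 cm⁴.

Iy ≈ 769 cm⁴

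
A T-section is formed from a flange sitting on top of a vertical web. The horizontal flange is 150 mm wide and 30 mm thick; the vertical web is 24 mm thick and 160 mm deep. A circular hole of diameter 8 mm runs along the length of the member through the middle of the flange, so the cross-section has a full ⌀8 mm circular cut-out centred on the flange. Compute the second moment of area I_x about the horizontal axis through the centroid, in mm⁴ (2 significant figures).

I_x ≈ 2.7 × 10⁷ mm⁴

Decompose the section into non-overlapping parts with the origin at the bottom-left of its bounding rectangle.
Flange: 150 × 30, A = 4 500 mm², y = 175 mm, Ī = 337 500 mm⁴.
Web: 24 × 160, A = 3 840 mm², y = 80 mm, Ī = 8 192 000 mm⁴.
Hole (subtracted): ⌀8, A = 50.27 mm², y = 175 mm, Ī = 201.1 mm⁴.
Centroid: ȳ = ΣA·y / ΣA = 131 mm.
Transfer each piece to the horizontal axis through the centroid using Ī + A·d² with d = y − 131:
  flange: d = 44.01 mm → contributes +9 051 969 mm⁴
  web: d = -50.99 mm → contributes +18 177 398 mm⁴
  hole: d = 44.01 mm → contributes −97 543 mm⁴
Total I = 27 131 825 mm⁴.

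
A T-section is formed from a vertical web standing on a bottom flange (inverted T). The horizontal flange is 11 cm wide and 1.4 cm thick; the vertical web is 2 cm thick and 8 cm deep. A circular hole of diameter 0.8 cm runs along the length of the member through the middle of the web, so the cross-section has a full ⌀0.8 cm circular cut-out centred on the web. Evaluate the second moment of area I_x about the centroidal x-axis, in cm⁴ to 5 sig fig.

I_x ≈ 258.46 cm⁴

Break the section into simple shapes (no overlaps), measuring from the bottom-left corner of the bounding box.
Flange: 11 × 1.4, A = 15.4 cm², y = 0.7 cm, Ī = 2.515333 cm⁴.
Web: 2 × 8, A = 16 cm², y = 5.4 cm, Ī = 85.33333 cm⁴.
Hole (subtracted): ⌀0.8, A = 0.5026548 cm², y = 5.4 cm, Ī = 0.02010619 cm⁴.
Centroid: ȳ = ΣA·y / ΣA = 3.057404 cm.
Transfer each piece to the centroidal x-axis using Ī + A·d² with d = y − 3.057404:
  flange: d = -2.357404 cm → contributes +88.09857 cm⁴
  web: d = 2.342596 cm → contributes +173.1374 cm⁴
  hole: d = 2.342596 cm → contributes −2.778553 cm⁴
Total I = 258.4575 cm⁴.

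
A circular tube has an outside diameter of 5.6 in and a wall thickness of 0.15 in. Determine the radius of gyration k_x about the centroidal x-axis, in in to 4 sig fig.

Decompose the section into non-overlapping parts with the origin at the bottom-left of its bounding rectangle.
Outer circle: ⌀5.6, A = 24.6301 in², y = 2.8 in, Ī = 48.275 in⁴.
Bore (subtracted): ⌀5.3, A = 22.0618 in², y = 2.8 in, Ī = 38.7323 in⁴.
By symmetry the centroid is at mid-height, ȳ = 2.8 in.
All pieces are centred on the centroidal x-axis, so I = ΣĪ (holes subtracted) = 9.54266 in⁴.
Radius of gyration: k = √(I/A) = √(9.54266 / 2.56825) = 1.9276 in.

k_x ≈ 1.928 in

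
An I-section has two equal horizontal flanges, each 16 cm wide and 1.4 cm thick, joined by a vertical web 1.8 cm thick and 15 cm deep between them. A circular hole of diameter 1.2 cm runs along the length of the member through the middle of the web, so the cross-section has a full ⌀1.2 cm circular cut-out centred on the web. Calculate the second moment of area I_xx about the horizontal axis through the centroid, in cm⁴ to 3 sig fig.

Break the section into simple shapes (no overlaps), measuring from the bottom-left corner of the bounding box.
Bottom flange: 16 × 1.4, A = 22.4 cm², y = 0.7 cm, Ī = 3.6587 cm⁴.
Web: 1.8 × 15, A = 27 cm², y = 8.9 cm, Ī = 506.25 cm⁴.
Top flange: 16 × 1.4, A = 22.4 cm², y = 17.1 cm, Ī = 3.6587 cm⁴.
Hole (subtracted): ⌀1.2, A = 1.131 cm², y = 8.9 cm, Ī = 0.10179 cm⁴.
By symmetry the centroid is at mid-height, ȳ = 8.9 cm.
Transfer each piece to the horizontal axis through the centroid using Ī + A·d² with d = y − 8.9:
  bottom flange: d = -8.2 cm → contributes +1509.8 cm⁴
  web: d = 0 cm → contributes +506.25 cm⁴
  top flange: d = 8.2 cm → contributes +1509.8 cm⁴
  hole: d = 0 cm → contributes −0.10179 cm⁴
Total I = 3525.8 cm⁴.

I_xx ≈ 3530 cm⁴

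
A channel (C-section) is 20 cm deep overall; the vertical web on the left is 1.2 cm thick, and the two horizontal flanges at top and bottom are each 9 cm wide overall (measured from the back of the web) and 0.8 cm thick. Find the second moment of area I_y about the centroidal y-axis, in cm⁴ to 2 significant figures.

Break the section into simple shapes (no overlaps), measuring from the bottom-left corner of the bounding box.
Web: 1.2 × 20, A = 24 cm², x = 0.6 cm, Ī = 2.88 cm⁴.
Top flange (beyond web): 7.8 × 0.8, A = 6.24 cm², x = 5.1 cm, Ī = 31.64 cm⁴.
Bottom flange (beyond web): 7.8 × 0.8, A = 6.24 cm², x = 5.1 cm, Ī = 31.64 cm⁴.
Centroid: x̄ = ΣA·x / ΣA = 2.139 cm.
Transfer each piece to the centroidal y-axis using Ī + A·d² with d = x − 2.139:
  web: d = -1.539 cm → contributes +59.76 cm⁴
  top flange (beyond web): d = 2.961 cm → contributes +86.33 cm⁴
  bottom flange (beyond web): d = 2.961 cm → contributes +86.33 cm⁴
Total I = 232.4 cm⁴.

I_y ≈ 230 cm⁴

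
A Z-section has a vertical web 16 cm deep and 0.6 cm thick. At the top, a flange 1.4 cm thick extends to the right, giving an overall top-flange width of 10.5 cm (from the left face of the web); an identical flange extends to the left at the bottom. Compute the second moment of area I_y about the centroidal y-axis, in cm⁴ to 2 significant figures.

I_y ≈ 990 cm⁴

Treat the section as a set of non-overlapping primitives; coordinates are from the bounding-box lower-left.
Web: 0.6 × 16, A = 9.6 cm², x = 10.2 cm, Ī = 0.288 cm⁴.
Top flange (beyond web): 9.9 × 1.4, A = 13.86 cm², x = 15.45 cm, Ī = 113.2 cm⁴.
Bottom flange (beyond web): 9.9 × 1.4, A = 13.86 cm², x = 4.95 cm, Ī = 113.2 cm⁴.
Centroid: x̄ = ΣA·x / ΣA = 10.2 cm.
Transfer each piece to the centroidal y-axis using Ī + A·d² with d = x − 10.2:
  web: d = 0 cm → contributes +0.288 cm⁴
  top flange (beyond web): d = 5.25 cm → contributes +495.2 cm⁴
  bottom flange (beyond web): d = -5.25 cm → contributes +495.2 cm⁴
Total I = 990.7 cm⁴.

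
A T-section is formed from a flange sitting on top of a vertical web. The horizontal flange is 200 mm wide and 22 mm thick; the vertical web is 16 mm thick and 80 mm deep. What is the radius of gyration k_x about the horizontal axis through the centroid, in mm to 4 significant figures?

k_x ≈ 24.61 mm

Treat the section as a set of non-overlapping primitives; coordinates are from the bounding-box lower-left.
Flange: 200 × 22, A = 4 400 mm², y = 91 mm, Ī = 177 467 mm⁴.
Web: 16 × 80, A = 1 280 mm², y = 40 mm, Ī = 682 667 mm⁴.
Centroid: ȳ = ΣA·y / ΣA = 79.507 mm.
Transfer each piece to the horizontal axis through the centroid using Ī + A·d² with d = y − 79.507:
  flange: d = 11.493 mm → contributes +758 654 mm⁴
  web: d = -39.507 mm → contributes +2 680 499 mm⁴
Total I = 3 439 153 mm⁴.
Radius of gyration: k = √(I/A) = √(3 439 153 / 5 680) = 24.6066 mm.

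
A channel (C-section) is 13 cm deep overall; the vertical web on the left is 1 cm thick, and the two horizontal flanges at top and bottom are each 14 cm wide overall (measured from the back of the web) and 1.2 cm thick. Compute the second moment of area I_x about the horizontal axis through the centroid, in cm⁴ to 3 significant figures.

Split into non-overlapping primitives; take the origin at the lower-left of the bounding box.
Web: 1 × 13, A = 13 cm², y = 6.5 cm, Ī = 183.08 cm⁴.
Top flange (beyond web): 13 × 1.2, A = 15.6 cm², y = 12.4 cm, Ī = 1.872 cm⁴.
Bottom flange (beyond web): 13 × 1.2, A = 15.6 cm², y = 0.6 cm, Ī = 1.872 cm⁴.
By symmetry the centroid is at mid-height, ȳ = 6.5 cm.
Transfer each piece to the horizontal axis through the centroid using Ī + A·d² with d = y − 6.5:
  web: d = 0 cm → contributes +183.08 cm⁴
  top flange (beyond web): d = 5.9 cm → contributes +544.91 cm⁴
  bottom flange (beyond web): d = -5.9 cm → contributes +544.91 cm⁴
Total I = 1272.9 cm⁴.

I_x ≈ 1270 cm⁴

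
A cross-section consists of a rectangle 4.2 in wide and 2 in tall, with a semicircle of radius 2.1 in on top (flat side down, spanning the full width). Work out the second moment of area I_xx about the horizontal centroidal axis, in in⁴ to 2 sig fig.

Split into non-overlapping primitives; take the origin at the lower-left of the bounding box.
Rectangular body: 4.2 × 2, A = 8.4 in², y = 1 in, Ī = 2.8 in⁴.
Semicircular cap: semicircle r = 2.1, A = 6.927 in², y = 2.891 in, Ī = 2.135 in⁴.
Centroid: ȳ = ΣA·y / ΣA = 1.855 in.
Transfer each piece to the horizontal centroidal axis using Ī + A·d² with d = y − 1.855:
  rectangular body: d = -0.8548 in → contributes +8.937 in⁴
  semicircular cap: d = 1.036 in → contributes +9.577 in⁴
Total I = 18.51 in⁴.

I_xx ≈ 19 in⁴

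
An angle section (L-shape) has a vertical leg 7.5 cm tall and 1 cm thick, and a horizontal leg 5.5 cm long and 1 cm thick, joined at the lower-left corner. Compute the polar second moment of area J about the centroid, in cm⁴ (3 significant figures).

Break the section into simple shapes (no overlaps), measuring from the bottom-left corner of the bounding box.
Vertical leg: 1 × 7.5, A = 7.5 cm², y = 3.75 cm, Ī = 35.156 cm⁴.
Horizontal leg (remainder): 4.5 × 1, A = 4.5 cm², y = 0.5 cm, Ī = 0.375 cm⁴.
Centroid: ȳ = ΣA·y / ΣA = 2.5313 cm.
Transfer each piece to the centroidal x-axis using Ī + A·d² with d = y − 2.5313:
  vertical leg: d = 1.2188 cm → contributes +46.296 cm⁴
  horizontal leg (remainder): d = -2.0313 cm → contributes +18.942 cm⁴
Total I = 65.238 cm⁴.
For the y-axis: x̄ = 1.5313 cm.
Repeating about the centroidal y-axis gives I_y = 29.488 cm⁴.
Polar second moment: J = I_x + I_y = 94.727 cm⁴.

J ≈ 94.7 cm⁴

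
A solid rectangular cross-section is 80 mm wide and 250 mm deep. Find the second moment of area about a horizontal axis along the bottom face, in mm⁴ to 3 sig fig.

The section: 80 × 250, A = 20 000 mm², y = 125 mm, Ī = 104 166 667 mm⁴.
Transfer it to the bottom edge using Ī + A·d² with d = y − 0:
  the section: d = 125 mm → contributes +416 666 667 mm⁴
Total I = 416 666 667 mm⁴.

I_base ≈ 4.17 × 10⁸ mm⁴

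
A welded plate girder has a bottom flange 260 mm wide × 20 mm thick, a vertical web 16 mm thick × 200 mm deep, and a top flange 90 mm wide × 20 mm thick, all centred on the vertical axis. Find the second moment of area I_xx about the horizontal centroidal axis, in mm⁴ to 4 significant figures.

I_xx ≈ 8.189 × 10⁷ mm⁴

Break the section into simple shapes (no overlaps), measuring from the bottom-left corner of the bounding box.
Bottom plate: 260 × 20, A = 5 200 mm², y = 10 mm, Ī = 173 333 mm⁴.
Web plate: 16 × 200, A = 3 200 mm², y = 120 mm, Ī = 10 666 667 mm⁴.
Top plate: 90 × 20, A = 1 800 mm², y = 230 mm, Ī = 60 000 mm⁴.
Centroid: ȳ = ΣA·y / ΣA = 83.3333 mm.
Transfer each piece to the horizontal centroidal axis using Ī + A·d² with d = y − 83.3333:
  bottom plate: d = -73.3333 mm → contributes +28 137 778 mm⁴
  web plate: d = 36.6667 mm → contributes +14 968 889 mm⁴
  top plate: d = 146.667 mm → contributes +38 780 000 mm⁴
Total I = 81 886 667 mm⁴.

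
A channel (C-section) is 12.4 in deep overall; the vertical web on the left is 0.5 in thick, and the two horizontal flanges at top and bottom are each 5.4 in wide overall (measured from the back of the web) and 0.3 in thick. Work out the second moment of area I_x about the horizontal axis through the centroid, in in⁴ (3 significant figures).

I_x ≈ 187 in⁴

Split into non-overlapping primitives; take the origin at the lower-left of the bounding box.
Web: 0.5 × 12.4, A = 6.2 in², y = 6.2 in, Ī = 79.443 in⁴.
Top flange (beyond web): 4.9 × 0.3, A = 1.47 in², y = 12.25 in, Ī = 0.011025 in⁴.
Bottom flange (beyond web): 4.9 × 0.3, A = 1.47 in², y = 0.15 in, Ī = 0.011025 in⁴.
By symmetry the centroid is at mid-height, ȳ = 6.2 in.
Transfer each piece to the horizontal axis through the centroid using Ī + A·d² with d = y − 6.2:
  web: d = 0 in → contributes +79.443 in⁴
  top flange (beyond web): d = 6.05 in → contributes +53.817 in⁴
  bottom flange (beyond web): d = -6.05 in → contributes +53.817 in⁴
Total I = 187.08 in⁴.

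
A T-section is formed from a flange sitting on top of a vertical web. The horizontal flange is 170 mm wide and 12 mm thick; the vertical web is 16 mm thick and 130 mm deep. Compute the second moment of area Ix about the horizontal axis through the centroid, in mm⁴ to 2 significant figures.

Split into non-overlapping primitives; take the origin at the lower-left of the bounding box.
Flange: 170 × 12, A = 2 040 mm², y = 136 mm, Ī = 24 480 mm⁴.
Web: 16 × 130, A = 2 080 mm², y = 65 mm, Ī = 2 929 333 mm⁴.
Centroid: ȳ = ΣA·y / ΣA = 100.2 mm.
Transfer each piece to the horizontal axis through the centroid using Ī + A·d² with d = y − 100.2:
  flange: d = 35.84 mm → contributes +2 645 553 mm⁴
  web: d = -35.16 mm → contributes +5 500 001 mm⁴
Total I = 8 145 554 mm⁴.

Ix ≈ 8.1 × 10⁶ mm⁴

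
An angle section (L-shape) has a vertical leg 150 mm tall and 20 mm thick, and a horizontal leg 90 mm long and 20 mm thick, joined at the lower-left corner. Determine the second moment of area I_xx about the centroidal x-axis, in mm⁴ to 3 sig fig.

I_xx ≈ 9.70 × 10⁶ mm⁴

Split into non-overlapping primitives; take the origin at the lower-left of the bounding box.
Vertical leg: 20 × 150, A = 3 000 mm², y = 75 mm, Ī = 5 625 000 mm⁴.
Horizontal leg (remainder): 70 × 20, A = 1 400 mm², y = 10 mm, Ī = 46 667 mm⁴.
Centroid: ȳ = ΣA·y / ΣA = 54.318 mm.
Transfer each piece to the centroidal x-axis using Ī + A·d² with d = y − 54.318:
  vertical leg: d = 20.682 mm → contributes +6 908 213 mm⁴
  horizontal leg (remainder): d = -44.318 mm → contributes +2 796 408 mm⁴
Total I = 9 704 621 mm⁴.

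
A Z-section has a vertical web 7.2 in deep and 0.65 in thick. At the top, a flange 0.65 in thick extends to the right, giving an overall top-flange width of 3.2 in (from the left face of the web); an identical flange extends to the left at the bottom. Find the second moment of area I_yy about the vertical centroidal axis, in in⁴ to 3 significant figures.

I_yy ≈ 10.4 in⁴

Break the section into simple shapes (no overlaps), measuring from the bottom-left corner of the bounding box.
Web: 0.65 × 7.2, A = 4.68 in², x = 2.875 in, Ī = 0.16478 in⁴.
Top flange (beyond web): 2.55 × 0.65, A = 1.6575 in², x = 4.475 in, Ī = 0.89816 in⁴.
Bottom flange (beyond web): 2.55 × 0.65, A = 1.6575 in², x = 1.275 in, Ī = 0.89816 in⁴.
Centroid: x̄ = ΣA·x / ΣA = 2.875 in.
Transfer each piece to the vertical centroidal axis using Ī + A·d² with d = x − 2.875:
  web: d = 0 in → contributes +0.16478 in⁴
  top flange (beyond web): d = 1.6 in → contributes +5.1414 in⁴
  bottom flange (beyond web): d = -1.6 in → contributes +5.1414 in⁴
Total I = 10.447 in⁴.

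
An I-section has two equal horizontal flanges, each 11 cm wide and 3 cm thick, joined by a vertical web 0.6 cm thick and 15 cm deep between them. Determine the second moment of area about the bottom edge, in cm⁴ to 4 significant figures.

Break the section into simple shapes (no overlaps), measuring from the bottom-left corner of the bounding box.
Bottom flange: 11 × 3, A = 33 cm², y = 1.5 cm, Ī = 24.75 cm⁴.
Web: 0.6 × 15, A = 9 cm², y = 10.5 cm, Ī = 168.75 cm⁴.
Top flange: 11 × 3, A = 33 cm², y = 19.5 cm, Ī = 24.75 cm⁴.
Transfer each piece to a horizontal axis along the bottom face using Ī + A·d² with d = y − 0:
  bottom flange: d = 1.5 cm → contributes +99 cm⁴
  web: d = 10.5 cm → contributes +1 161 cm⁴
  top flange: d = 19.5 cm → contributes +12 573 cm⁴
Total I = 13 833 cm⁴.

I_base ≈ 1.383 × 10⁴ cm⁴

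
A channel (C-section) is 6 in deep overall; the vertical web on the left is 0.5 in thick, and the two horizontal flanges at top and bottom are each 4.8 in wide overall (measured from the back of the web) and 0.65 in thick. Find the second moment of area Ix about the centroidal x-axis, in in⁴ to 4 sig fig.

Ix ≈ 49.20 in⁴

Treat the section as a set of non-overlapping primitives; coordinates are from the bounding-box lower-left.
Web: 0.5 × 6, A = 3 in², y = 3 in, Ī = 9 in⁴.
Top flange (beyond web): 4.3 × 0.65, A = 2.795 in², y = 5.675 in, Ī = 0.0984073 in⁴.
Bottom flange (beyond web): 4.3 × 0.65, A = 2.795 in², y = 0.325 in, Ī = 0.0984073 in⁴.
By symmetry the centroid is at mid-height, ȳ = 3 in.
Transfer each piece to the centroidal x-axis using Ī + A·d² with d = y − 3:
  web: d = 0 in → contributes +9 in⁴
  top flange (beyond web): d = 2.675 in → contributes +20.0984 in⁴
  bottom flange (beyond web): d = -2.675 in → contributes +20.0984 in⁴
Total I = 49.1968 in⁴.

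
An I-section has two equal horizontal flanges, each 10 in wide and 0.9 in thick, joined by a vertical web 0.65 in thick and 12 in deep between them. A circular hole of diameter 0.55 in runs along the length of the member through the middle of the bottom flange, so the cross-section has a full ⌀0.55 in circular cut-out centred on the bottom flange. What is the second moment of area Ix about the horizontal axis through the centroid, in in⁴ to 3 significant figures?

Ix ≈ 834 in⁴

Split into non-overlapping primitives; take the origin at the lower-left of the bounding box.
Bottom flange: 10 × 0.9, A = 9 in², y = 0.45 in, Ī = 0.6075 in⁴.
Web: 0.65 × 12, A = 7.8 in², y = 6.9 in, Ī = 93.6 in⁴.
Top flange: 10 × 0.9, A = 9 in², y = 13.35 in, Ī = 0.6075 in⁴.
Hole (subtracted): ⌀0.55, A = 0.23758 in², y = 0.45 in, Ī = 0.0044918 in⁴.
Centroid: ȳ = ΣA·y / ΣA = 6.9599 in.
Transfer each piece to the horizontal axis through the centroid using Ī + A·d² with d = y − 6.9599:
  bottom flange: d = -6.5099 in → contributes +382.02 in⁴
  web: d = -0.059948 in → contributes +93.628 in⁴
  top flange: d = 6.3901 in → contributes +368.1 in⁴
  hole: d = -6.5099 in → contributes −10.073 in⁴
Total I = 833.68 in⁴.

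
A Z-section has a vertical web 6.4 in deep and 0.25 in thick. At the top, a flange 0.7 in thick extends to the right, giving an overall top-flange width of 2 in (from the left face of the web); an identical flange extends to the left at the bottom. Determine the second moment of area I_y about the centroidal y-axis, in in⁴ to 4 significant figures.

I_y ≈ 3.084 in⁴

Split into non-overlapping primitives; take the origin at the lower-left of the bounding box.
Web: 0.25 × 6.4, A = 1.6 in², x = 1.875 in, Ī = 0.00833333 in⁴.
Top flange (beyond web): 1.75 × 0.7, A = 1.225 in², x = 2.875 in, Ī = 0.31263 in⁴.
Bottom flange (beyond web): 1.75 × 0.7, A = 1.225 in², x = 0.875 in, Ī = 0.31263 in⁴.
Centroid: x̄ = ΣA·x / ΣA = 1.875 in.
Transfer each piece to the centroidal y-axis using Ī + A·d² with d = x − 1.875:
  web: d = 0 in → contributes +0.00833333 in⁴
  top flange (beyond web): d = 1 in → contributes +1.53763 in⁴
  bottom flange (beyond web): d = -1 in → contributes +1.53763 in⁴
Total I = 3.08359 in⁴.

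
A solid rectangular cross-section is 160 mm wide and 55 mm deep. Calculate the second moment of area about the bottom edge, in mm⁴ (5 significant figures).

I_base ≈ 8.8733 × 10⁶ mm⁴

The section: 160 × 55, A = 8 800 mm², y = 27.5 mm, Ī = 2 218 333 mm⁴.
Transfer it to the bottom edge using Ī + A·d² with d = y − 0:
  the section: d = 27.5 mm → contributes +8 873 333 mm⁴
Total I = 8 873 333 mm⁴.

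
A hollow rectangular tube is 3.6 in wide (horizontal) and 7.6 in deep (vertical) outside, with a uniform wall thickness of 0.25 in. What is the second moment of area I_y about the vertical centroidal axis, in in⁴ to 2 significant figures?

I_y ≈ 12 in⁴

Split into non-overlapping primitives; take the origin at the lower-left of the bounding box.
Outer rectangle: 3.6 × 7.6, A = 27.36 in², x = 1.8 in, Ī = 29.55 in⁴.
Inner void (subtracted): 3.1 × 7.1, A = 22.01 in², x = 1.8 in, Ī = 17.63 in⁴.
By symmetry the centroid is at mid-width, x̄ = 1.8 in.
All pieces are centred on the vertical centroidal axis, so I = ΣĪ (holes subtracted) = 11.92 in⁴.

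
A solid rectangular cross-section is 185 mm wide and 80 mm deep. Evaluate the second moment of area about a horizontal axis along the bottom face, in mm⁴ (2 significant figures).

I_base ≈ 3.2 × 10⁷ mm⁴

The section: 185 × 80, A = 14 800 mm², y = 40 mm, Ī = 7 893 333 mm⁴.
Transfer it to a horizontal axis along the bottom face using Ī + A·d² with d = y − 0:
  the section: d = 40 mm → contributes +31 573 333 mm⁴
Total I = 31 573 333 mm⁴.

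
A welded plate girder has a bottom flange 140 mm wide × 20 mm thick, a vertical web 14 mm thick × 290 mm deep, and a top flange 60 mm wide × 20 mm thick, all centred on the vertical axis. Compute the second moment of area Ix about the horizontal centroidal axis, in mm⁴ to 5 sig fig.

Ix ≈ 1.1706 × 10⁸ mm⁴

Split into non-overlapping primitives; take the origin at the lower-left of the bounding box.
Bottom plate: 140 × 20, A = 2 800 mm², y = 10 mm, Ī = 93333.33 mm⁴.
Web plate: 14 × 290, A = 4 060 mm², y = 165 mm, Ī = 28 453 833 mm⁴.
Top plate: 60 × 20, A = 1 200 mm², y = 320 mm, Ī = 40 000 mm⁴.
Centroid: ȳ = ΣA·y / ΣA = 134.2308 mm.
Transfer each piece to the horizontal centroidal axis using Ī + A·d² with d = y − 134.2308:
  bottom plate: d = -124.2308 mm → contributes +43 306 529 mm⁴
  web plate: d = 30.76923 mm → contributes +32 297 620 mm⁴
  top plate: d = 185.7692 mm → contributes +41 452 249 mm⁴
Total I = 117 056 397 mm⁴.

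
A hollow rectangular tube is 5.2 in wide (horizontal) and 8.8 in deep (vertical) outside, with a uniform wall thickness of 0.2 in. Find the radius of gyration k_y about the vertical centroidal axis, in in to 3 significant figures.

k_y ≈ 2.17 in

Treat the section as a set of non-overlapping primitives; coordinates are from the bounding-box lower-left.
Outer rectangle: 5.2 × 8.8, A = 45.76 in², x = 2.6 in, Ī = 103.11 in⁴.
Inner void (subtracted): 4.8 × 8.4, A = 40.32 in², x = 2.6 in, Ī = 77.414 in⁴.
By symmetry the centroid is at mid-width, x̄ = 2.6 in.
All pieces are centred on the vertical centroidal axis, so I = ΣĪ (holes subtracted) = 25.698 in⁴.
Radius of gyration: k = √(I/A) = √(25.698 / 5.44) = 2.1735 in.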